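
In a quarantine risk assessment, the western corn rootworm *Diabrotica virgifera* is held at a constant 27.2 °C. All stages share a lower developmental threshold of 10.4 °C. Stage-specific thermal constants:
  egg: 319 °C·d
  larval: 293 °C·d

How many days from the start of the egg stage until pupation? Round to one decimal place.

Daily accumulation at 27.2 °C = 27.2 − 10.4 = 16.8 DD/day.
Total K = 319 + 293 = 612 DD.
Total duration = 612 / 16.8 = 36.429 ≈ 36.4 days.

36.4 days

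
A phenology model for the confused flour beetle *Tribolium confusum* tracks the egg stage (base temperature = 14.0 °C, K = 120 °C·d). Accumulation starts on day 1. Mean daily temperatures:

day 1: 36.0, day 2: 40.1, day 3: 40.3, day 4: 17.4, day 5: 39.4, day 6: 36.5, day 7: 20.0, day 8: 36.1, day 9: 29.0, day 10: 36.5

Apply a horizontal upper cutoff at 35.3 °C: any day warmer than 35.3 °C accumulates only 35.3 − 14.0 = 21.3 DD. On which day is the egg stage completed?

Daily DD above 14.0 °C (capped at 21.3): 21.3, 21.3, 21.3, 3.4, 21.3, 21.3, 6.0, 21.3, 15.0, 21.3.
Cumulative: 21.3, 42.6, 63.9, 67.3, 88.6, 109.9, 115.9, 137.2, 152.2, 173.5.
The total first reaches 120 DD on day 8.

day 8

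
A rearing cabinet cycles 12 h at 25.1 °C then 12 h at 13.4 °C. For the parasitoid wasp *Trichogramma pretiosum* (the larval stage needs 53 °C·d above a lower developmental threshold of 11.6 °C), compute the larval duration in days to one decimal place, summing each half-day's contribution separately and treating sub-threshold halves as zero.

6.9 days

Day half: max(0, 25.1 − 11.6) × 0.5 = 13.5 × 0.5 = 6.75 DD.
Night half: max(0, 13.4 − 11.6) × 0.5 = 1.8 × 0.5 = 0.90 DD.
Per 24 h: 7.65 DD/day.
Duration = 53 / 7.65 = 6.928 ≈ 6.9 days.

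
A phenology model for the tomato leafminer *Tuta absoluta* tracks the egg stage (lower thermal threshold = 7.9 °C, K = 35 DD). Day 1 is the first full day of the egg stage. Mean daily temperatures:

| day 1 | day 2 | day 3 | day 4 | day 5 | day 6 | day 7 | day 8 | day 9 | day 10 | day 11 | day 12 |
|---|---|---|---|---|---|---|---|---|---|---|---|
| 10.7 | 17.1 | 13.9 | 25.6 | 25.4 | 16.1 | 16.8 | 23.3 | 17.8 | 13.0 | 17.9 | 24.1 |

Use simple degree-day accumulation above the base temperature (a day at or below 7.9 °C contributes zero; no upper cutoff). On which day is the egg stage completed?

day 4

Daily DD above 7.9 °C: 2.8, 9.2, 6.0, 17.7, 17.5, 8.2, 8.9, 15.4, 9.9, 5.1, 10.0, 16.2.
Cumulative: 2.8, 12.0, 18.0, 35.7, 53.2, 61.4, 70.3, 85.7, 95.6, 100.7, 110.7, 126.9.
The total first reaches 35 DD on day 4.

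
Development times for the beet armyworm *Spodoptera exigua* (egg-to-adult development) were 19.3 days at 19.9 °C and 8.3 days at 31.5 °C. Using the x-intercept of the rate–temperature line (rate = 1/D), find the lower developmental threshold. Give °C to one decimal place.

11.1 °C

Under the model K = D·(T − T_b), so D₁·(T₁ − T_b) = D₂·(T₂ − T_b).
19.3·(19.9 − T_b) = 8.3·(31.5 − T_b)
T_b = (19.3·19.9 − 8.3·31.5) / (19.3 − 8.3) = 122.62 / 11.0 = 11.147 °C ≈ 11.1 °C.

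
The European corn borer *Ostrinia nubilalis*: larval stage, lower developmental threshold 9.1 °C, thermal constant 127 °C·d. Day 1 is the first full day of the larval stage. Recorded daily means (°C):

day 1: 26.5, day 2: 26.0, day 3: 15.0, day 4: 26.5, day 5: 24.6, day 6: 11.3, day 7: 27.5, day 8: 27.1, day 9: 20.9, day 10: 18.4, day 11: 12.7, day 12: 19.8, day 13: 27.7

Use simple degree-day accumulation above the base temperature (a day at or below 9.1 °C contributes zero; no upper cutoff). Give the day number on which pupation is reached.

day 10

Daily DD above 9.1 °C: 17.4, 16.9, 5.9, 17.4, 15.5, 2.2, 18.4, 18.0, 11.8, 9.3, 3.6, 10.7, 18.6.
Cumulative: 17.4, 34.3, 40.2, 57.6, 73.1, 75.3, 93.7, 111.7, 123.5, 132.8, 136.4, 147.1, 165.7.
The total first reaches 127 DD on day 10.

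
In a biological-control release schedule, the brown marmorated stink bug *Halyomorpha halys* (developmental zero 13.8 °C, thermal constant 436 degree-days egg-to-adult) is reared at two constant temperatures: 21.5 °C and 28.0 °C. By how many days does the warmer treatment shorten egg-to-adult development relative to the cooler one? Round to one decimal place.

At 21.5 °C: 436 / (21.5 − 13.8) = 436 / 7.7 = 56.623 d.
At 28.0 °C: 436 / (28.0 − 13.8) = 436 / 14.2 = 30.704 d.
Difference = |56.623 − 30.704| = 25.919 ≈ 25.9 days.

25.9 days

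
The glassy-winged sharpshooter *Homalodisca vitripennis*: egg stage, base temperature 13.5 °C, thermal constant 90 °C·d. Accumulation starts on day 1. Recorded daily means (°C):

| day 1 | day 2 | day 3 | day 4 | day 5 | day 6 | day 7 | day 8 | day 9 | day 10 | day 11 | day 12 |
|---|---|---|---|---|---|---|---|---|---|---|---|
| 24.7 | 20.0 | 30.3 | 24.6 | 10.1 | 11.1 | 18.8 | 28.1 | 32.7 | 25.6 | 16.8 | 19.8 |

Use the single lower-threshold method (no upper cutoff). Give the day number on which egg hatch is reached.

day 10

Daily DD above 13.5 °C: 11.2, 6.5, 16.8, 11.1, 0.0, 0.0, 5.3, 14.6, 19.2, 12.1, 3.3, 6.3.
Cumulative: 11.2, 17.7, 34.5, 45.6, 45.6, 45.6, 50.9, 65.5, 84.7, 96.8, 100.1, 106.4.
The total first reaches 90 DD on day 10.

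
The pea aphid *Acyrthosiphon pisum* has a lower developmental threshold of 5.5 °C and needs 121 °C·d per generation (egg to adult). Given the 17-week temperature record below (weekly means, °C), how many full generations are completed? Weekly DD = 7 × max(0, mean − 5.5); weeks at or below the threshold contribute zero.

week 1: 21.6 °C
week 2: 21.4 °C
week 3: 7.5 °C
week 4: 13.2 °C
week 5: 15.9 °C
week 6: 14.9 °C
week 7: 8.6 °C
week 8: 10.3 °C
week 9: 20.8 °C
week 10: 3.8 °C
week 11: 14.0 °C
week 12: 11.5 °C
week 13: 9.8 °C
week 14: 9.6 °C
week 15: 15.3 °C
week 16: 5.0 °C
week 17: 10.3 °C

7 generations

Weekly DD (7 × max(0, T̄ − 5.5)): 112.7, 111.3, 14.0, 53.9, 72.8, 65.8, 21.7, 33.6, 107.1, 0.0, 59.5, 42.0, 30.1, 28.7, 68.6, 0.0, 33.6.
Season total = 855.4 DD.
Complete generations = ⌊855.4 / 121⌋ = 7.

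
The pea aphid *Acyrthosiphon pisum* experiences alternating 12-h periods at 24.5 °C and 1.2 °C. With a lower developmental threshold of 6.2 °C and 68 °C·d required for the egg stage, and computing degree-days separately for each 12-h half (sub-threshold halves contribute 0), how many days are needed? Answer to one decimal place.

Day half: max(0, 24.5 − 6.2) × 0.5 = 18.3 × 0.5 = 9.15 DD.
Night half: max(0, 1.2 − 6.2) × 0.5 = 0.0 × 0.5 = 0.00 DD.
Per 24 h: 9.15 DD/day.
Duration = 68 / 9.15 = 7.432 ≈ 7.4 days.

7.4 days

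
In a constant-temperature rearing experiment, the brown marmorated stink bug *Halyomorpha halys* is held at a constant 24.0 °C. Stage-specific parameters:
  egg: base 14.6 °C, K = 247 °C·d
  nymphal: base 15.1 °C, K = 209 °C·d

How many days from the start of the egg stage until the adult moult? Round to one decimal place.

egg: 247 / (24.0 − 14.6) = 247 / 9.4 = 26.277 d.
nymphal: 209 / (24.0 − 15.1) = 209 / 8.9 = 23.483 d.
Sum = 49.760 ≈ 49.8 days.

49.8 days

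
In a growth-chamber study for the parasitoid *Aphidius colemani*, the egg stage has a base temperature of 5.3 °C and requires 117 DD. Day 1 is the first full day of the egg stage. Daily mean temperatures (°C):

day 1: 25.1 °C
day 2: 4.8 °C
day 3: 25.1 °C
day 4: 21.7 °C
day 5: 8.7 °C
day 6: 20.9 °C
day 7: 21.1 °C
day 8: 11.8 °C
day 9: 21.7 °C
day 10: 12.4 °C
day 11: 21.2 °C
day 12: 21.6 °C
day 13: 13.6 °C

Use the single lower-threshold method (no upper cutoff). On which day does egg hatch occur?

day 10

Daily DD above 5.3 °C: 19.8, 0.0, 19.8, 16.4, 3.4, 15.6, 15.8, 6.5, 16.4, 7.1, 15.9, 16.3, 8.3.
Cumulative: 19.8, 19.8, 39.6, 56.0, 59.4, 75.0, 90.8, 97.3, 113.7, 120.8, 136.7, 153.0, 161.3.
The total first reaches 117 DD on day 10.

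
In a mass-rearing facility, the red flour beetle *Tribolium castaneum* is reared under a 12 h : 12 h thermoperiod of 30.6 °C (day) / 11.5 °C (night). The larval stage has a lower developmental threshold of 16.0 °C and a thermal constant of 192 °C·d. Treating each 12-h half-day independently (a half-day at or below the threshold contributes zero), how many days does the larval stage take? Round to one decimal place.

Day half: max(0, 30.6 − 16.0) × 0.5 = 14.6 × 0.5 = 7.30 DD.
Night half: max(0, 11.5 − 16.0) × 0.5 = 0.0 × 0.5 = 0.00 DD.
Per 24 h: 7.30 DD/day.
Duration = 192 / 7.30 = 26.301 ≈ 26.3 days.

26.3 days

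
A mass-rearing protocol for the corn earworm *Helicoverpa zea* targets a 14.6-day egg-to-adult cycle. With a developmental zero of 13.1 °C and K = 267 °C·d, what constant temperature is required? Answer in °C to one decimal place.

31.4 °C

Required daily accumulation = 267 / 14.6 = 18.288 DD/day.
T = T_base + 18.288 = 13.1 + 18.288 = 31.388 ≈ 31.4 °C.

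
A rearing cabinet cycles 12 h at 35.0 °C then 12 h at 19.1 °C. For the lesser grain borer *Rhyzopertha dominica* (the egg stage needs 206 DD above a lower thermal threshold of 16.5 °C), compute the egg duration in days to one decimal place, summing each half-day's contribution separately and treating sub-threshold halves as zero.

Day half: max(0, 35.0 − 16.5) × 0.5 = 18.5 × 0.5 = 9.25 DD.
Night half: max(0, 19.1 − 16.5) × 0.5 = 2.6 × 0.5 = 1.30 DD.
Per 24 h: 10.55 DD/day.
Duration = 206 / 10.55 = 19.526 ≈ 19.5 days.

19.5 days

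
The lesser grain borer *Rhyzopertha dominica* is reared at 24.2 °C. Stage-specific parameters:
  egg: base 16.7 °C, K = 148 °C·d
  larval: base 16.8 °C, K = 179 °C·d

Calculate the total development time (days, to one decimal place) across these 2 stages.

43.9 days

egg: 148 / (24.2 − 16.7) = 148 / 7.5 = 19.733 d.
larval: 179 / (24.2 − 16.8) = 179 / 7.4 = 24.189 d.
Sum = 43.923 ≈ 43.9 days.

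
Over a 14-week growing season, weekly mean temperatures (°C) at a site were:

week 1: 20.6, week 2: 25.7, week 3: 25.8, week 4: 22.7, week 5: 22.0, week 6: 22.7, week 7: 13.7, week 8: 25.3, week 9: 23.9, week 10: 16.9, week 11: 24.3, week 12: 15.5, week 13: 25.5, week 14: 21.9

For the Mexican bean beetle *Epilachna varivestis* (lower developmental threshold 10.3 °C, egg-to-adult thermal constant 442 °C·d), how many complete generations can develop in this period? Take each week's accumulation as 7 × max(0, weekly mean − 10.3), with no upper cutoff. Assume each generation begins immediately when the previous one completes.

Weekly DD (7 × max(0, T̄ − 10.3)): 72.1, 107.8, 108.5, 86.8, 81.9, 86.8, 23.8, 105.0, 95.2, 46.2, 98.0, 36.4, 106.4, 81.2.
Season total = 1136.1 DD.
Complete generations = ⌊1136.1 / 442⌋ = 2.

2 generations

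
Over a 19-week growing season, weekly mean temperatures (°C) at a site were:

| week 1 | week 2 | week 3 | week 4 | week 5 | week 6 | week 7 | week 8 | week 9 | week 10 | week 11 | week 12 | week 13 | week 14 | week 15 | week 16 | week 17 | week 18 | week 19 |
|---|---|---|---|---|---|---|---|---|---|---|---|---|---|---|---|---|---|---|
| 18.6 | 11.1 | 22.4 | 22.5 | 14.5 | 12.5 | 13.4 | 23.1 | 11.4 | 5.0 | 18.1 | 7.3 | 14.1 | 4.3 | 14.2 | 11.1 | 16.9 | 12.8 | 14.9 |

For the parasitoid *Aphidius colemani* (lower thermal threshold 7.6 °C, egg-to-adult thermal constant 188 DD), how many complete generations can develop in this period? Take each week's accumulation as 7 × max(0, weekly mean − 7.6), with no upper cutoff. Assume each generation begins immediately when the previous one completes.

Weekly DD (7 × max(0, T̄ − 7.6)): 77.0, 24.5, 103.6, 104.3, 48.3, 34.3, 40.6, 108.5, 26.6, 0.0, 73.5, 0.0, 45.5, 0.0, 46.2, 24.5, 65.1, 36.4, 51.1.
Season total = 910.0 DD.
Complete generations = ⌊910.0 / 188⌋ = 4.

4 generations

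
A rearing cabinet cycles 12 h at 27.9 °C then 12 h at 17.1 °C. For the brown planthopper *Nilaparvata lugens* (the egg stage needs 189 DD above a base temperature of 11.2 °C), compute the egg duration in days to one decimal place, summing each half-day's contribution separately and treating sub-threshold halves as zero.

16.7 days

Day half: max(0, 27.9 − 11.2) × 0.5 = 16.7 × 0.5 = 8.35 DD.
Night half: max(0, 17.1 − 11.2) × 0.5 = 5.9 × 0.5 = 2.95 DD.
Per 24 h: 11.30 DD/day.
Duration = 189 / 11.30 = 16.726 ≈ 16.7 days.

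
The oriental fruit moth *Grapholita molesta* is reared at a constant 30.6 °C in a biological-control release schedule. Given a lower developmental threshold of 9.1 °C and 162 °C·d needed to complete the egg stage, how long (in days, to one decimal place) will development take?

7.5 days

Daily accumulation = 30.6 − 9.1 = 21.5 DD/day.
Duration = 162 / 21.5 = 7.535 ≈ 7.5 days.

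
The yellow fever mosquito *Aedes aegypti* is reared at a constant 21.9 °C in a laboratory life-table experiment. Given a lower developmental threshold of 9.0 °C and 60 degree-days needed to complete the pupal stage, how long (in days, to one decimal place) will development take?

Daily accumulation = 21.9 − 9.0 = 12.9 DD/day.
Duration = 60 / 12.9 = 4.651 ≈ 4.7 days.

4.7 days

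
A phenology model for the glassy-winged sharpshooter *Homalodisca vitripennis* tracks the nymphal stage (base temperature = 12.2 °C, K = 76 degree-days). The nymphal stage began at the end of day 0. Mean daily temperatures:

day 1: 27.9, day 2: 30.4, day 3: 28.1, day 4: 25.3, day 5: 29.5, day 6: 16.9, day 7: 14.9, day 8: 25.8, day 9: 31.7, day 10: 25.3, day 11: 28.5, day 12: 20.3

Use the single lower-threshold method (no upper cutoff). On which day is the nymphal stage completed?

Daily DD above 12.2 °C: 15.7, 18.2, 15.9, 13.1, 17.3, 4.7, 2.7, 13.6, 19.5, 13.1, 16.3, 8.1.
Cumulative: 15.7, 33.9, 49.8, 62.9, 80.2, 84.9, 87.6, 101.2, 120.7, 133.8, 150.1, 158.2.
The total first reaches 76 DD on day 5.

day 5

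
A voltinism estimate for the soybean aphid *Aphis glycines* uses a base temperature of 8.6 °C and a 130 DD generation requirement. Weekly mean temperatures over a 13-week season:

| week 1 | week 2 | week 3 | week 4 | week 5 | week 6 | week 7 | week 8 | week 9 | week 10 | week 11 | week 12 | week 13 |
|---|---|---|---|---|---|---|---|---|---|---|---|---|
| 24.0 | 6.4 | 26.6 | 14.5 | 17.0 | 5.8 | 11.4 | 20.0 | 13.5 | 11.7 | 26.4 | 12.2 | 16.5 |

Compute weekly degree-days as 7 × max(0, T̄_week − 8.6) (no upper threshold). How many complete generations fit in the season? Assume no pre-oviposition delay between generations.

Weekly DD (7 × max(0, T̄ − 8.6)): 107.8, 0.0, 126.0, 41.3, 58.8, 0.0, 19.6, 79.8, 34.3, 21.7, 124.6, 25.2, 55.3.
Season total = 694.4 DD.
Complete generations = ⌊694.4 / 130⌋ = 5.

5 generations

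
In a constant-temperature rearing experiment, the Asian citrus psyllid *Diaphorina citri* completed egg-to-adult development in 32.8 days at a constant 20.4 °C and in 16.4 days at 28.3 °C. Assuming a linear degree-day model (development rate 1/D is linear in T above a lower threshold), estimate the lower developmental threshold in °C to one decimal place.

12.5 °C

Under the model K = D·(T − T_b), so D₁·(T₁ − T_b) = D₂·(T₂ − T_b).
32.8·(20.4 − T_b) = 16.4·(28.3 − T_b)
T_b = (32.8·20.4 − 16.4·28.3) / (32.8 − 16.4) = 205.00 / 16.4 = 12.500 °C ≈ 12.5 °C.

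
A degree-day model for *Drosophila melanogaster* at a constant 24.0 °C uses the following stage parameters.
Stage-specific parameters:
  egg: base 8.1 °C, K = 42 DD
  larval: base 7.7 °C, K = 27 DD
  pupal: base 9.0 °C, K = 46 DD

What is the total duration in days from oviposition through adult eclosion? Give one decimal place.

egg: 42 / (24.0 − 8.1) = 42 / 15.9 = 2.642 d.
larval: 27 / (24.0 − 7.7) = 27 / 16.3 = 1.656 d.
pupal: 46 / (24.0 − 9.0) = 46 / 15.0 = 3.067 d.
Sum = 7.365 ≈ 7.4 days.

7.4 days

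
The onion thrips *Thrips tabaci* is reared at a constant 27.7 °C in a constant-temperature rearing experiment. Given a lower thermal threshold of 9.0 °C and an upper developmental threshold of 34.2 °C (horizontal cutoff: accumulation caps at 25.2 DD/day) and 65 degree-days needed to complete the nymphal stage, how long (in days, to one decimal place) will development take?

3.5 days

Daily accumulation = 27.7 − 9.0 = 18.7 DD/day.
Duration = 65 / 18.7 = 3.476 ≈ 3.5 days.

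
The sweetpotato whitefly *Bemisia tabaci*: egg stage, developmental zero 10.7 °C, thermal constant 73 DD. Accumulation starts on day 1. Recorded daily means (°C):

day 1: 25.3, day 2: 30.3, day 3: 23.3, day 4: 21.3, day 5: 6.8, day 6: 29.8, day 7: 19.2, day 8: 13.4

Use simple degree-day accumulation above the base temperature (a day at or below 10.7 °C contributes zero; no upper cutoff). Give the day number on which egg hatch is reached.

Daily DD above 10.7 °C: 14.6, 19.6, 12.6, 10.6, 0.0, 19.1, 8.5, 2.7.
Cumulative: 14.6, 34.2, 46.8, 57.4, 57.4, 76.5, 85.0, 87.7.
The total first reaches 73 DD on day 6.

day 6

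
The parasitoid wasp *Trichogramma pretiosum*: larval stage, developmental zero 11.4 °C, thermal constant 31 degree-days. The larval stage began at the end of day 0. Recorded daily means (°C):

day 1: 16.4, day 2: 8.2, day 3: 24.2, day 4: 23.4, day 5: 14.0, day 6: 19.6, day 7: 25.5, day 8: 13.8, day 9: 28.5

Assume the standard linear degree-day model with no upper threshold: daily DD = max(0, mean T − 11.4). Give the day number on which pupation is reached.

Daily DD above 11.4 °C: 5.0, 0.0, 12.8, 12.0, 2.6, 8.2, 14.1, 2.4, 17.1.
Cumulative: 5.0, 5.0, 17.8, 29.8, 32.4, 40.6, 54.7, 57.1, 74.2.
The total first reaches 31 DD on day 5.

day 5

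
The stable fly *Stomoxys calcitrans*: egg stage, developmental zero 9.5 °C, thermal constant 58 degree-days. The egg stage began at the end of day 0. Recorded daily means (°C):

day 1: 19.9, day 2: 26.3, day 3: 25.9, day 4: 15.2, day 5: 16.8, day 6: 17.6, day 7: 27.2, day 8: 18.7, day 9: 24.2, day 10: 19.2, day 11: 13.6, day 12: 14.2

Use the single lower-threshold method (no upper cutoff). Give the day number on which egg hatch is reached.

day 6

Daily DD above 9.5 °C: 10.4, 16.8, 16.4, 5.7, 7.3, 8.1, 17.7, 9.2, 14.7, 9.7, 4.1, 4.7.
Cumulative: 10.4, 27.2, 43.6, 49.3, 56.6, 64.7, 82.4, 91.6, 106.3, 116.0, 120.1, 124.8.
The total first reaches 58 DD on day 6.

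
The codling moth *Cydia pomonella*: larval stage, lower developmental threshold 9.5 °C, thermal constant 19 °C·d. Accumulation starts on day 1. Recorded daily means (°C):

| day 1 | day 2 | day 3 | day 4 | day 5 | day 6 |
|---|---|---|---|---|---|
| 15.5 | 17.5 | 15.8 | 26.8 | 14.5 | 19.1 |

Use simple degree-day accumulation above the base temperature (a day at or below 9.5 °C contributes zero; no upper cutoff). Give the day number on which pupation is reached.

Daily DD above 9.5 °C: 6.0, 8.0, 6.3, 17.3, 5.0, 9.6.
Cumulative: 6.0, 14.0, 20.3, 37.6, 42.6, 52.2.
The total first reaches 19 DD on day 3.

day 3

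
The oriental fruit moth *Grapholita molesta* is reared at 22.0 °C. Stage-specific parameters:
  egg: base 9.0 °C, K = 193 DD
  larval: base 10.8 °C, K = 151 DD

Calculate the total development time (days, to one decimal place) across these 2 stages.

egg: 193 / (22.0 − 9.0) = 193 / 13.0 = 14.846 d.
larval: 151 / (22.0 − 10.8) = 151 / 11.2 = 13.482 d.
Sum = 28.328 ≈ 28.3 days.

28.3 days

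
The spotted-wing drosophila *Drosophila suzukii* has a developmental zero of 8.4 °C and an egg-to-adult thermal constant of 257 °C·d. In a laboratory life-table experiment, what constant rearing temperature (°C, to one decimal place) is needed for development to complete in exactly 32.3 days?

Required daily accumulation = 257 / 32.3 = 7.957 DD/day.
T = T_base + 7.957 = 8.4 + 7.957 = 16.357 ≈ 16.4 °C.

16.4 °C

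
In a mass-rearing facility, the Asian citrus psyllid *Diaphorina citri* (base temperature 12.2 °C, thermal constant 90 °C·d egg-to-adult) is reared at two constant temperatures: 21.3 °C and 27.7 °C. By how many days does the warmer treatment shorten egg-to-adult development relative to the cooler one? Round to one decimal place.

At 21.3 °C: 90 / (21.3 − 12.2) = 90 / 9.1 = 9.890 d.
At 27.7 °C: 90 / (27.7 − 12.2) = 90 / 15.5 = 5.806 d.
Difference = |9.890 − 5.806| = 4.084 ≈ 4.1 days.

4.1 days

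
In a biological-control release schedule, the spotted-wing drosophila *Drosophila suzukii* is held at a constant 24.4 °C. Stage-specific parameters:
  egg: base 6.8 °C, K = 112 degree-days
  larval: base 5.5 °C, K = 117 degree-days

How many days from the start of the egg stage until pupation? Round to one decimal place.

egg: 112 / (24.4 − 6.8) = 112 / 17.6 = 6.364 d.
larval: 117 / (24.4 − 5.5) = 117 / 18.9 = 6.190 d.
Sum = 12.554 ≈ 12.6 days.

12.6 days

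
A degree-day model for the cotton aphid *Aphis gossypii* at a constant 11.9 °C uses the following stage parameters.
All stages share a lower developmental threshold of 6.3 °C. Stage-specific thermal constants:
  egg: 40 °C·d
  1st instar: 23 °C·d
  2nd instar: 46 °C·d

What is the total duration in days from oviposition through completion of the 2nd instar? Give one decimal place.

19.5 days

Daily accumulation at 11.9 °C = 11.9 − 6.3 = 5.6 DD/day.
Total K = 40 + 23 + 46 = 109 DD.
Total duration = 109 / 5.6 = 19.464 ≈ 19.5 days.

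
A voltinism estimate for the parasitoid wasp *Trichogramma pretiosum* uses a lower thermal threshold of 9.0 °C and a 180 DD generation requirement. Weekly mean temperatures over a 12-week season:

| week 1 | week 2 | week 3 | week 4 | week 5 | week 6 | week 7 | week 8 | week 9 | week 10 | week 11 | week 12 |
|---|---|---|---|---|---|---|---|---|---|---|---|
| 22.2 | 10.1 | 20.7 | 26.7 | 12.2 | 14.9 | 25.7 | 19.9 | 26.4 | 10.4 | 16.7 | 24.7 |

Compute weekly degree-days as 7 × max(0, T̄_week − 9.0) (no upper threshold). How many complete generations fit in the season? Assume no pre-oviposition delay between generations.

Weekly DD (7 × max(0, T̄ − 9.0)): 92.4, 7.7, 81.9, 123.9, 22.4, 41.3, 116.9, 76.3, 121.8, 9.8, 53.9, 109.9.
Season total = 858.2 DD.
Complete generations = ⌊858.2 / 180⌋ = 4.

4 generations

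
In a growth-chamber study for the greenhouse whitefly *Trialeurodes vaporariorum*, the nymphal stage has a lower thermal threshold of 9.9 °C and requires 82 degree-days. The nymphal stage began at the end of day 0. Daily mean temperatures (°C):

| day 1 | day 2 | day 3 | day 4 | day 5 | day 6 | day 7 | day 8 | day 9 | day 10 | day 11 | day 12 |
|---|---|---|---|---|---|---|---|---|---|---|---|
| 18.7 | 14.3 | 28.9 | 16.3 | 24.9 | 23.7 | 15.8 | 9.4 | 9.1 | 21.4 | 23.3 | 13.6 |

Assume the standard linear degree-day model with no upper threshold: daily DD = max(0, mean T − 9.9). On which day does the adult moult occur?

day 10

Daily DD above 9.9 °C: 8.8, 4.4, 19.0, 6.4, 15.0, 13.8, 5.9, 0.0, 0.0, 11.5, 13.4, 3.7.
Cumulative: 8.8, 13.2, 32.2, 38.6, 53.6, 67.4, 73.3, 73.3, 73.3, 84.8, 98.2, 101.9.
The total first reaches 82 DD on day 10.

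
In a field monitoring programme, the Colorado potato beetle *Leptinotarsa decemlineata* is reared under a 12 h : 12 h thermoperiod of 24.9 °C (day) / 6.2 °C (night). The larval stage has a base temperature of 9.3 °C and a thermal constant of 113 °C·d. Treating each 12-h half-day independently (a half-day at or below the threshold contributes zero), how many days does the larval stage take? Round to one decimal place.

Day half: max(0, 24.9 − 9.3) × 0.5 = 15.6 × 0.5 = 7.80 DD.
Night half: max(0, 6.2 − 9.3) × 0.5 = 0.0 × 0.5 = 0.00 DD.
Per 24 h: 7.80 DD/day.
Duration = 113 / 7.80 = 14.487 ≈ 14.5 days.

14.5 days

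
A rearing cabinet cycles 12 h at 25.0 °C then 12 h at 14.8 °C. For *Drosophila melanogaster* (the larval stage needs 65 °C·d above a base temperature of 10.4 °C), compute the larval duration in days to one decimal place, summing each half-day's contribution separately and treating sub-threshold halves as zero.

Day half: max(0, 25.0 − 10.4) × 0.5 = 14.6 × 0.5 = 7.30 DD.
Night half: max(0, 14.8 − 10.4) × 0.5 = 4.4 × 0.5 = 2.20 DD.
Per 24 h: 9.50 DD/day.
Duration = 65 / 9.50 = 6.842 ≈ 6.8 days.

6.8 days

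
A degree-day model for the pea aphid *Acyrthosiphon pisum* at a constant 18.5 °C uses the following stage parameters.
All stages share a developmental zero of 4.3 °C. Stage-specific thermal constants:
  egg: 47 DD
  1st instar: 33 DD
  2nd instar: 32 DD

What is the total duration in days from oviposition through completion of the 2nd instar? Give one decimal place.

Daily accumulation at 18.5 °C = 18.5 − 4.3 = 14.2 DD/day.
Total K = 47 + 33 + 32 = 112 DD.
Total duration = 112 / 14.2 = 7.887 ≈ 7.9 days.

7.9 days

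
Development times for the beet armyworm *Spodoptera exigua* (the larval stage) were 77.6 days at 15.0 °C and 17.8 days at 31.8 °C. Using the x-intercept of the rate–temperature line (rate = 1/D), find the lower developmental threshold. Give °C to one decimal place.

Equal thermal constants: D₁(T₁ − T_b) = D₂(T₂ − T_b).
77.6·(15.0 − T_b) = 17.8·(31.8 − T_b)
T_b = (77.6·15.0 − 17.8·31.8) / (77.6 − 17.8) = 597.96 / 59.8 = 9.999 °C ≈ 10.0 °C.

10.0 °C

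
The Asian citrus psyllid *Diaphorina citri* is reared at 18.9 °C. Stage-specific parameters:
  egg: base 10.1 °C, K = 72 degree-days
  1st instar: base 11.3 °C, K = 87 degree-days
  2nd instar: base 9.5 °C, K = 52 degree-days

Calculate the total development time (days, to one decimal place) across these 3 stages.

egg: 72 / (18.9 − 10.1) = 72 / 8.8 = 8.182 d.
1st instar: 87 / (18.9 − 11.3) = 87 / 7.6 = 11.447 d.
2nd instar: 52 / (18.9 − 9.5) = 52 / 9.4 = 5.532 d.
Sum = 25.161 ≈ 25.2 days.

25.2 days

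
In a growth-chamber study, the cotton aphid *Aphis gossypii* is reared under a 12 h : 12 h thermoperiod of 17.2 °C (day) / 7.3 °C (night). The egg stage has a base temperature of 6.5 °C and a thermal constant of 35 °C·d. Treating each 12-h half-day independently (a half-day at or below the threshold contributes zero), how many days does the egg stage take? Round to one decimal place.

6.1 days

Day half: max(0, 17.2 − 6.5) × 0.5 = 10.7 × 0.5 = 5.35 DD.
Night half: max(0, 7.3 − 6.5) × 0.5 = 0.8 × 0.5 = 0.40 DD.
Per 24 h: 5.75 DD/day.
Duration = 35 / 5.75 = 6.087 ≈ 6.1 days.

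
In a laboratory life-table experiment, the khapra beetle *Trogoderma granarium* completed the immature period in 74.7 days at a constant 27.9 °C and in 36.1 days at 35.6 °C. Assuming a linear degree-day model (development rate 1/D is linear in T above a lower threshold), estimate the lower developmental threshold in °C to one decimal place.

Linear rate model ⇒ the product D·(T − T_b) is constant across temperatures.
74.7·(27.9 − T_b) = 36.1·(35.6 − T_b)
T_b = (74.7·27.9 − 36.1·35.6) / (74.7 − 36.1) = 798.97 / 38.6 = 20.699 °C ≈ 20.7 °C.

20.7 °C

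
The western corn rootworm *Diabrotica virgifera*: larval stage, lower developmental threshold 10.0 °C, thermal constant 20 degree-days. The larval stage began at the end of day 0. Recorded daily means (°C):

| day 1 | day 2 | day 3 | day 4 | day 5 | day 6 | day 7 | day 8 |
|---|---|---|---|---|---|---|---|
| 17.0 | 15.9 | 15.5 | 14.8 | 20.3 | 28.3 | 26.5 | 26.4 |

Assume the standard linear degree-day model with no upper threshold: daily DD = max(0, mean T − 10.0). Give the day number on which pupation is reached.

day 4

Daily DD above 10.0 °C: 7.0, 5.9, 5.5, 4.8, 10.3, 18.3, 16.5, 16.4.
Cumulative: 7.0, 12.9, 18.4, 23.2, 33.5, 51.8, 68.3, 84.7.
The total first reaches 20 DD on day 4.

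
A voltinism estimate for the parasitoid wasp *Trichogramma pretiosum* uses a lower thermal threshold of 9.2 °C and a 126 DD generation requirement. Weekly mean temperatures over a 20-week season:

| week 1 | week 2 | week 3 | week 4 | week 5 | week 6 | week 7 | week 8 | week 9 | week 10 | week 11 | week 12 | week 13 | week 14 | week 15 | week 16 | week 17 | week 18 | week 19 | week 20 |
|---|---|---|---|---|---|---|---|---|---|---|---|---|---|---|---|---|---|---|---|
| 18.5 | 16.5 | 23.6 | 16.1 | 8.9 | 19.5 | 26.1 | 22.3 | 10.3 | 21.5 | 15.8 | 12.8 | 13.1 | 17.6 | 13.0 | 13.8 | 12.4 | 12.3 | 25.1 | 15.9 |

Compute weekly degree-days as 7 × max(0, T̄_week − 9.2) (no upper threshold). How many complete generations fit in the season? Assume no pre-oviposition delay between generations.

Weekly DD (7 × max(0, T̄ − 9.2)): 65.1, 51.1, 100.8, 48.3, 0.0, 72.1, 118.3, 91.7, 7.7, 86.1, 46.2, 25.2, 27.3, 58.8, 26.6, 32.2, 22.4, 21.7, 111.3, 46.9.
Season total = 1059.8 DD.
Complete generations = ⌊1059.8 / 126⌋ = 8.

8 generations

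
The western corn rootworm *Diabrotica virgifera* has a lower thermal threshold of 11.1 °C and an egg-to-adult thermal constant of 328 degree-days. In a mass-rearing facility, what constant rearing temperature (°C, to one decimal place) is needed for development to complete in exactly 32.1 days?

21.3 °C

Required daily accumulation = 328 / 32.1 = 10.218 DD/day.
T = T_base + 10.218 = 11.1 + 10.218 = 21.318 ≈ 21.3 °C.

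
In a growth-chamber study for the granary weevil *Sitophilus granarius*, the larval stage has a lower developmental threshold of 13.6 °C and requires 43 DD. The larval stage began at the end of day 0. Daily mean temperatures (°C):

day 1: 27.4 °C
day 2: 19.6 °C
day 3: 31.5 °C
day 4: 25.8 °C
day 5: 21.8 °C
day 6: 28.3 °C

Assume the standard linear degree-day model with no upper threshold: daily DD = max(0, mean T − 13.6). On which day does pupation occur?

day 4

Daily DD above 13.6 °C: 13.8, 6.0, 17.9, 12.2, 8.2, 14.7.
Cumulative: 13.8, 19.8, 37.7, 49.9, 58.1, 72.8.
The total first reaches 43 DD on day 4.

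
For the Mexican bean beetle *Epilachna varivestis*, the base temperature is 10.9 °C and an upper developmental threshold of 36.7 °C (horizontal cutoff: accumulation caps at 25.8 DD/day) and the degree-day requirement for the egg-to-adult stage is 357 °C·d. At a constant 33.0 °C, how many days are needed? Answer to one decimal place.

Daily accumulation = 33.0 − 10.9 = 22.1 DD/day.
Duration = 357 / 22.1 = 16.154 ≈ 16.2 days.

16.2 days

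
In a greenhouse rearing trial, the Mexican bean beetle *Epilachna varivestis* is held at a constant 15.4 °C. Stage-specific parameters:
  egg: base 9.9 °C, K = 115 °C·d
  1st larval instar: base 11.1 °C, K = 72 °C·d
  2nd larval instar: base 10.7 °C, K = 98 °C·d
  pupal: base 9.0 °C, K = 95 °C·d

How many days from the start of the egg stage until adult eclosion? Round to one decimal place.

egg: 115 / (15.4 − 9.9) = 115 / 5.5 = 20.909 d.
1st larval instar: 72 / (15.4 − 11.1) = 72 / 4.3 = 16.744 d.
2nd larval instar: 98 / (15.4 − 10.7) = 98 / 4.7 = 20.851 d.
pupal: 95 / (15.4 − 9.0) = 95 / 6.4 = 14.844 d.
Sum = 73.348 ≈ 73.3 days.

73.3 days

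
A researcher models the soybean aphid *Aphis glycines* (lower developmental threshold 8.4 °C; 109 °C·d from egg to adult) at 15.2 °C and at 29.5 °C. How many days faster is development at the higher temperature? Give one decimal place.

At 15.2 °C: 109 / (15.2 − 8.4) = 109 / 6.8 = 16.029 d.
At 29.5 °C: 109 / (29.5 − 8.4) = 109 / 21.1 = 5.166 d.
Difference = |16.029 − 5.166| = 10.864 ≈ 10.9 days.

10.9 days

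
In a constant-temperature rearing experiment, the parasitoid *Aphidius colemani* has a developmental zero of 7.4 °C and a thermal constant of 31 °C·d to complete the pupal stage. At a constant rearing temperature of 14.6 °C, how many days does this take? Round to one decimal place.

Daily accumulation = 14.6 − 7.4 = 7.2 DD/day.
Duration = 31 / 7.2 = 4.306 ≈ 4.3 days.

4.3 days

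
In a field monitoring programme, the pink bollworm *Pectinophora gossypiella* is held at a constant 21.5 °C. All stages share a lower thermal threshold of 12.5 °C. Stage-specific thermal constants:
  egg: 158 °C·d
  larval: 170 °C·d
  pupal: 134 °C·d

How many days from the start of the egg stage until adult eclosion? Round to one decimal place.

51.3 days

Daily accumulation at 21.5 °C = 21.5 − 12.5 = 9.0 DD/day.
Total K = 158 + 170 + 134 = 462 DD.
Total duration = 462 / 9.0 = 51.333 ≈ 51.3 days.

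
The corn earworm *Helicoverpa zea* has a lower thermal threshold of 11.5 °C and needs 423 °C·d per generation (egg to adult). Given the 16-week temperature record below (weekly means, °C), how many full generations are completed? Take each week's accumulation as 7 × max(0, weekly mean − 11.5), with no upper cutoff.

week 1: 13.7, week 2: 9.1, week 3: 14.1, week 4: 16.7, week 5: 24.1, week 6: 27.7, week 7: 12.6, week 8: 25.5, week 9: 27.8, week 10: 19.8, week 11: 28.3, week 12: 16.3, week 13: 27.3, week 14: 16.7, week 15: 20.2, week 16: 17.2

Weekly DD (7 × max(0, T̄ − 11.5)): 15.4, 0.0, 18.2, 36.4, 88.2, 113.4, 7.7, 98.0, 114.1, 58.1, 117.6, 33.6, 110.6, 36.4, 60.9, 39.9.
Season total = 948.5 DD.
Complete generations = ⌊948.5 / 423⌋ = 2.

2 generations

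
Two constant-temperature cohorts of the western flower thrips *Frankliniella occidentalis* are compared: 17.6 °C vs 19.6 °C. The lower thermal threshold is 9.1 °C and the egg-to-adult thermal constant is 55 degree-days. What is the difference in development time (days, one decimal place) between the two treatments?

At 17.6 °C: 55 / (17.6 − 9.1) = 55 / 8.5 = 6.471 d.
At 19.6 °C: 55 / (19.6 − 9.1) = 55 / 10.5 = 5.238 d.
Difference = |6.471 − 5.238| = 1.232 ≈ 1.2 days.

1.2 days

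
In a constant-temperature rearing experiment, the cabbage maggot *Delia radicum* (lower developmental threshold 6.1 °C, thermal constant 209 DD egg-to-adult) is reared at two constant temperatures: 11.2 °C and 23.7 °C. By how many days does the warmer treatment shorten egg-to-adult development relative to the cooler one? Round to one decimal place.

29.1 days

At 11.2 °C: 209 / (11.2 − 6.1) = 209 / 5.1 = 40.980 d.
At 23.7 °C: 209 / (23.7 − 6.1) = 209 / 17.6 = 11.875 d.
Difference = |40.980 − 11.875| = 29.105 ≈ 29.1 days.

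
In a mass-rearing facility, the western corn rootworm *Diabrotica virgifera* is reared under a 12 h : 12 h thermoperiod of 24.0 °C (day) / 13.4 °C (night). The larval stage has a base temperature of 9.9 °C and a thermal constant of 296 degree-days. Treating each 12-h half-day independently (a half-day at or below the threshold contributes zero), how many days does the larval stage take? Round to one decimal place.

33.6 days

Day half: max(0, 24.0 − 9.9) × 0.5 = 14.1 × 0.5 = 7.05 DD.
Night half: max(0, 13.4 − 9.9) × 0.5 = 3.5 × 0.5 = 1.75 DD.
Per 24 h: 8.80 DD/day.
Duration = 296 / 8.80 = 33.636 ≈ 33.6 days.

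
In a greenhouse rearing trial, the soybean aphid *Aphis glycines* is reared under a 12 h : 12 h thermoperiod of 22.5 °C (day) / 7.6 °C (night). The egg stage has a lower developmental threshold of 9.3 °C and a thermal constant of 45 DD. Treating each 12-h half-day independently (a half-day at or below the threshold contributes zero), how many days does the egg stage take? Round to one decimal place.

6.8 days

Day half: max(0, 22.5 − 9.3) × 0.5 = 13.2 × 0.5 = 6.60 DD.
Night half: max(0, 7.6 − 9.3) × 0.5 = 0.0 × 0.5 = 0.00 DD.
Per 24 h: 6.60 DD/day.
Duration = 45 / 6.60 = 6.818 ≈ 6.8 days.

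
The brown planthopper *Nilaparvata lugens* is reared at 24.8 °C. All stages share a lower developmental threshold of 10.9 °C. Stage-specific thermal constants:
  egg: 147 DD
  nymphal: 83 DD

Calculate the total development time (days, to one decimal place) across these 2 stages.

Daily accumulation at 24.8 °C = 24.8 − 10.9 = 13.9 DD/day.
Total K = 147 + 83 = 230 DD.
Total duration = 230 / 13.9 = 16.547 ≈ 16.5 days.

16.5 days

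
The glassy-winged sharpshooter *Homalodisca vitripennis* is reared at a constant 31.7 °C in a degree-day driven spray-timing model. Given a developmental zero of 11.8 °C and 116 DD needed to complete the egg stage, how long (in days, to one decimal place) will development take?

Daily accumulation = 31.7 − 11.8 = 19.9 DD/day.
Duration = 116 / 19.9 = 5.829 ≈ 5.8 days.

5.8 days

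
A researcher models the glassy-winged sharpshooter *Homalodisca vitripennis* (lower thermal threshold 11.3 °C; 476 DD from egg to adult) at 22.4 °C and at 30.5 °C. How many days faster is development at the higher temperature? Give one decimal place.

At 22.4 °C: 476 / (22.4 − 11.3) = 476 / 11.1 = 42.883 d.
At 30.5 °C: 476 / (30.5 − 11.3) = 476 / 19.2 = 24.792 d.
Difference = |42.883 − 24.792| = 18.091 ≈ 18.1 days.

18.1 days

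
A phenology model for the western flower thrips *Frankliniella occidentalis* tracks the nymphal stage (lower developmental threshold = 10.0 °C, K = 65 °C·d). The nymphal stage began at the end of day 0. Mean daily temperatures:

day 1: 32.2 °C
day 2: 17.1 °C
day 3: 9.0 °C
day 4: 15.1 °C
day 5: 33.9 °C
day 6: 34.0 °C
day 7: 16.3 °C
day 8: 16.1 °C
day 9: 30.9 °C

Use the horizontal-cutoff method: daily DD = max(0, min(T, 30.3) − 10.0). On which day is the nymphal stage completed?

Daily DD above 10.0 °C (capped at 20.3): 20.3, 7.1, 0.0, 5.1, 20.3, 20.3, 6.3, 6.1, 20.3.
Cumulative: 20.3, 27.4, 27.4, 32.5, 52.8, 73.1, 79.4, 85.5, 105.8.
The total first reaches 65 DD on day 6.

day 6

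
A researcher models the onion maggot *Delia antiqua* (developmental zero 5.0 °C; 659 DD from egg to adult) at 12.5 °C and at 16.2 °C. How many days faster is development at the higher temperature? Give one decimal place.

At 12.5 °C: 659 / (12.5 − 5.0) = 659 / 7.5 = 87.867 d.
At 16.2 °C: 659 / (16.2 − 5.0) = 659 / 11.2 = 58.839 d.
Difference = |87.867 − 58.839| = 29.027 ≈ 29.0 days.

29.0 days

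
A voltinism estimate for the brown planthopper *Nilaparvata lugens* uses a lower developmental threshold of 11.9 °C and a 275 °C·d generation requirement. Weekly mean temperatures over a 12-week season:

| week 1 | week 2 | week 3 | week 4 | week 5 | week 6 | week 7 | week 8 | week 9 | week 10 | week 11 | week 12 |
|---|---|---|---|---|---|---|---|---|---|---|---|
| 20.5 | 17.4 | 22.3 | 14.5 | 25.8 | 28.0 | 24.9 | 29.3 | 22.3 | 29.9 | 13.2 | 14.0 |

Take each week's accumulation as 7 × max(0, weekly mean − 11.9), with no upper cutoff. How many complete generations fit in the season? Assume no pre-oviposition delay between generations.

3 generations

Weekly DD (7 × max(0, T̄ − 11.9)): 60.2, 38.5, 72.8, 18.2, 97.3, 112.7, 91.0, 121.8, 72.8, 126.0, 9.1, 14.7.
Season total = 835.1 DD.
Complete generations = ⌊835.1 / 275⌋ = 3.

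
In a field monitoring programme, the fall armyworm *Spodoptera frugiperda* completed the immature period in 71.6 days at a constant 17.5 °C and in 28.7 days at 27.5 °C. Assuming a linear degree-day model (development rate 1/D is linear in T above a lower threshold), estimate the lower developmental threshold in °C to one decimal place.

10.8 °C

Equal thermal constants: D₁(T₁ − T_b) = D₂(T₂ − T_b).
71.6·(17.5 − T_b) = 28.7·(27.5 − T_b)
T_b = (71.6·17.5 − 28.7·27.5) / (71.6 − 28.7) = 463.75 / 42.9 = 10.810 °C ≈ 10.8 °C.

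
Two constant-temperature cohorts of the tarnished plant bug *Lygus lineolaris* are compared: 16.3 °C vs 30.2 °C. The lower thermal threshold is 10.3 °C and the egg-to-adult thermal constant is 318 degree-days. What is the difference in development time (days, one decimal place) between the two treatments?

37.0 days

At 16.3 °C: 318 / (16.3 − 10.3) = 318 / 6.0 = 53.000 d.
At 30.2 °C: 318 / (30.2 − 10.3) = 318 / 19.9 = 15.980 d.
Difference = |53.000 − 15.980| = 37.020 ≈ 37.0 days.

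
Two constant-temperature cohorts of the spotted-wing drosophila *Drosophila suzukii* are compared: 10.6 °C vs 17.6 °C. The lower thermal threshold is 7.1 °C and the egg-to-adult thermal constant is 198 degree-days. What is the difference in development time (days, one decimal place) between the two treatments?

37.7 days

At 10.6 °C: 198 / (10.6 − 7.1) = 198 / 3.5 = 56.571 d.
At 17.6 °C: 198 / (17.6 − 7.1) = 198 / 10.5 = 18.857 d.
Difference = |56.571 − 18.857| = 37.714 ≈ 37.7 days.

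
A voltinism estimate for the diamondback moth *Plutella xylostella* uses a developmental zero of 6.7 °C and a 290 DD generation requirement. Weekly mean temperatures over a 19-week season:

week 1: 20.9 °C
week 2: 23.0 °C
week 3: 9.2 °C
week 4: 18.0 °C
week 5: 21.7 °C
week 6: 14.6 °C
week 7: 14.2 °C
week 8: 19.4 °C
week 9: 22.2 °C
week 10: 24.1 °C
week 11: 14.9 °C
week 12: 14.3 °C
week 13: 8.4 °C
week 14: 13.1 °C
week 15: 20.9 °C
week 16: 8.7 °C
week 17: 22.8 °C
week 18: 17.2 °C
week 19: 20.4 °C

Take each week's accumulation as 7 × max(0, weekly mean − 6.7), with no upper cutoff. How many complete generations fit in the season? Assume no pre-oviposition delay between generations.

Weekly DD (7 × max(0, T̄ − 6.7)): 99.4, 114.1, 17.5, 79.1, 105.0, 55.3, 52.5, 88.9, 108.5, 121.8, 57.4, 53.2, 11.9, 44.8, 99.4, 14.0, 112.7, 73.5, 95.9.
Season total = 1404.9 DD.
Complete generations = ⌊1404.9 / 290⌋ = 4.

4 generations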